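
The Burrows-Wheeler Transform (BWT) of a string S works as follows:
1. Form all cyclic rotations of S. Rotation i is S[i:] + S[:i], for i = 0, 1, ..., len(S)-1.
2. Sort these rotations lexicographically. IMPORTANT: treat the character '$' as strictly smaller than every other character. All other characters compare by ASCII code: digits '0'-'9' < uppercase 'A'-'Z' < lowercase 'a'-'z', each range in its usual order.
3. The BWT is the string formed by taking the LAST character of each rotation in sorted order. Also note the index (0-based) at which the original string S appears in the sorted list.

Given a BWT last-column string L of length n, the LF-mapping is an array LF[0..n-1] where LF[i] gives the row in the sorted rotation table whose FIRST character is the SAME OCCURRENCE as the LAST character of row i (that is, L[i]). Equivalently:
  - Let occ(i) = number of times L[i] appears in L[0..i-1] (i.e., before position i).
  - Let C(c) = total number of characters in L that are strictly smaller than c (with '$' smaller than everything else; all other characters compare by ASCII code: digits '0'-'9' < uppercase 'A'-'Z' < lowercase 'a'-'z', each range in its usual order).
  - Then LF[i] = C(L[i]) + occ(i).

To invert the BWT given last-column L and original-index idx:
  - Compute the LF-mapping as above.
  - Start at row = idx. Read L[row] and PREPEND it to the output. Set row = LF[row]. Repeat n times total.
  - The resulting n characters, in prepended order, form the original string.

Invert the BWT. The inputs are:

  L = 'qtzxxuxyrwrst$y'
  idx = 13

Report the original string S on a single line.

LF mapping: 1 5 14 9 10 7 11 12 2 8 3 4 6 0 13
Walk LF starting at row 13, prepending L[row]:
  step 1: row=13, L[13]='$', prepend. Next row=LF[13]=0
  step 2: row=0, L[0]='q', prepend. Next row=LF[0]=1
  step 3: row=1, L[1]='t', prepend. Next row=LF[1]=5
  step 4: row=5, L[5]='u', prepend. Next row=LF[5]=7
  step 5: row=7, L[7]='y', prepend. Next row=LF[7]=12
  step 6: row=12, L[12]='t', prepend. Next row=LF[12]=6
  step 7: row=6, L[6]='x', prepend. Next row=LF[6]=11
  step 8: row=11, L[11]='s', prepend. Next row=LF[11]=4
  step 9: row=4, L[4]='x', prepend. Next row=LF[4]=10
  step 10: row=10, L[10]='r', prepend. Next row=LF[10]=3
  step 11: row=3, L[3]='x', prepend. Next row=LF[3]=9
  step 12: row=9, L[9]='w', prepend. Next row=LF[9]=8
  step 13: row=8, L[8]='r', prepend. Next row=LF[8]=2
  step 14: row=2, L[2]='z', prepend. Next row=LF[2]=14
  step 15: row=14, L[14]='y', prepend. Next row=LF[14]=13
Reversed output: yzrwxrxsxtyutq$

Answer: yzrwxrxsxtyutq$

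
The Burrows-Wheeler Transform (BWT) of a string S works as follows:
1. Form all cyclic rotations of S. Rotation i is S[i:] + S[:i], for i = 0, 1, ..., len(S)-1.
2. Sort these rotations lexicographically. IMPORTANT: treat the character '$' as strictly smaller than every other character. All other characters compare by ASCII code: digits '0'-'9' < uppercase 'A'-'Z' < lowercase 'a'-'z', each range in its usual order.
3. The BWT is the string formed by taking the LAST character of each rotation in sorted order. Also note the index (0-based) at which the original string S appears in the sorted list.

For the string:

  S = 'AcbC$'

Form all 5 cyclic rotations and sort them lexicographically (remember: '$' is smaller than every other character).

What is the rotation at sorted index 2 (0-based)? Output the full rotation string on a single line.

Answer: C$Acb

Derivation:
All 5 rotations (rotation i = S[i:]+S[:i]):
  rot[0] = AcbC$
  rot[1] = cbC$A
  rot[2] = bC$Ac
  rot[3] = C$Acb
  rot[4] = $AcbC
Sorted (with $ < everything):
  sorted[0] = $AcbC
  sorted[1] = AcbC$
  sorted[2] = C$Acb
  sorted[3] = bC$Ac
  sorted[4] = cbC$A
sorted[2] = C$Acb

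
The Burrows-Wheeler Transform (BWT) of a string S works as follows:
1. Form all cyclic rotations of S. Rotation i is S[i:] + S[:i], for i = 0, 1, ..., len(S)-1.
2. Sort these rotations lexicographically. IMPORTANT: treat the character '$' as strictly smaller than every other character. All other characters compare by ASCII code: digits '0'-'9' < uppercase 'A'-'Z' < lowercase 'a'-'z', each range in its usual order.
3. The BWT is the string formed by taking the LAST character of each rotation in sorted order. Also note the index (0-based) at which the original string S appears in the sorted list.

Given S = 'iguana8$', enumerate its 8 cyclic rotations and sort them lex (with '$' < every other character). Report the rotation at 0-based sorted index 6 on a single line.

Answer: na8$igua

Derivation:
All 8 rotations (rotation i = S[i:]+S[:i]):
  rot[0] = iguana8$
  rot[1] = guana8$i
  rot[2] = uana8$ig
  rot[3] = ana8$igu
  rot[4] = na8$igua
  rot[5] = a8$iguan
  rot[6] = 8$iguana
  rot[7] = $iguana8
Sorted (with $ < everything):
  sorted[0] = $iguana8
  sorted[1] = 8$iguana
  sorted[2] = a8$iguan
  sorted[3] = ana8$igu
  sorted[4] = guana8$i
  sorted[5] = iguana8$
  sorted[6] = na8$igua
  sorted[7] = uana8$ig
sorted[6] = na8$igua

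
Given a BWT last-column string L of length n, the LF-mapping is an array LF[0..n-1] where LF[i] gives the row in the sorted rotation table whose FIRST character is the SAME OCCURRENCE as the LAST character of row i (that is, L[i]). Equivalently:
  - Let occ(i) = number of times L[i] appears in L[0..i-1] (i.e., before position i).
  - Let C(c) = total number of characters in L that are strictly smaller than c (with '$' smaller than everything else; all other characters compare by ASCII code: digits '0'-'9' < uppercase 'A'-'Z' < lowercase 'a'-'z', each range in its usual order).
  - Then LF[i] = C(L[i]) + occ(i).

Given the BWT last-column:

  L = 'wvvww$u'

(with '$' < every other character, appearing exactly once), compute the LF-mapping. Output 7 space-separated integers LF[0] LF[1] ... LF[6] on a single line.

Char counts: '$':1, 'u':1, 'v':2, 'w':3
C (first-col start): C('$')=0, C('u')=1, C('v')=2, C('w')=4
L[0]='w': occ=0, LF[0]=C('w')+0=4+0=4
L[1]='v': occ=0, LF[1]=C('v')+0=2+0=2
L[2]='v': occ=1, LF[2]=C('v')+1=2+1=3
L[3]='w': occ=1, LF[3]=C('w')+1=4+1=5
L[4]='w': occ=2, LF[4]=C('w')+2=4+2=6
L[5]='$': occ=0, LF[5]=C('$')+0=0+0=0
L[6]='u': occ=0, LF[6]=C('u')+0=1+0=1

Answer: 4 2 3 5 6 0 1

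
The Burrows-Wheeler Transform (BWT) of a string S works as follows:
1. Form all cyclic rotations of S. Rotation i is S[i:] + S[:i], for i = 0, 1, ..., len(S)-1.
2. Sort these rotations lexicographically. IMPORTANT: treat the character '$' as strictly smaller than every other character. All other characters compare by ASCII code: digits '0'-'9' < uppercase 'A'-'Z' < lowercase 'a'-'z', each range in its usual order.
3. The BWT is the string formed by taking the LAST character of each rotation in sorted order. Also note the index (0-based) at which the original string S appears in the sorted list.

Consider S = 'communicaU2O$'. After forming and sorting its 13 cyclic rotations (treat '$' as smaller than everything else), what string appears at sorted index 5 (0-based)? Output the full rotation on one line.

Answer: caU2O$communi

Derivation:
All 13 rotations (rotation i = S[i:]+S[:i]):
  rot[0] = communicaU2O$
  rot[1] = ommunicaU2O$c
  rot[2] = mmunicaU2O$co
  rot[3] = municaU2O$com
  rot[4] = unicaU2O$comm
  rot[5] = nicaU2O$commu
  rot[6] = icaU2O$commun
  rot[7] = caU2O$communi
  rot[8] = aU2O$communic
  rot[9] = U2O$communica
  rot[10] = 2O$communicaU
  rot[11] = O$communicaU2
  rot[12] = $communicaU2O
Sorted (with $ < everything):
  sorted[0] = $communicaU2O
  sorted[1] = 2O$communicaU
  sorted[2] = O$communicaU2
  sorted[3] = U2O$communica
  sorted[4] = aU2O$communic
  sorted[5] = caU2O$communi
  sorted[6] = communicaU2O$
  sorted[7] = icaU2O$commun
  sorted[8] = mmunicaU2O$co
  sorted[9] = municaU2O$com
  sorted[10] = nicaU2O$commu
  sorted[11] = ommunicaU2O$c
  sorted[12] = unicaU2O$comm
sorted[5] = caU2O$communi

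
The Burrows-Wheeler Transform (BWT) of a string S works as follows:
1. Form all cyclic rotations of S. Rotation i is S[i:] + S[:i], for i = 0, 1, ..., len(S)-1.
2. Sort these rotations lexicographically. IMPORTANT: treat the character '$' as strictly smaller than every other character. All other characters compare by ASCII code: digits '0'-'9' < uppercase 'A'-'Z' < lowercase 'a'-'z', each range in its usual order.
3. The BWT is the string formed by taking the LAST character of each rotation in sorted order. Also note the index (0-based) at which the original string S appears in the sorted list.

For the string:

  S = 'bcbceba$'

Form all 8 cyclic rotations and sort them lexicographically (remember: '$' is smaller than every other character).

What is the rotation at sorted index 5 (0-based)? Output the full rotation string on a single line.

Answer: cbceba$b

Derivation:
All 8 rotations (rotation i = S[i:]+S[:i]):
  rot[0] = bcbceba$
  rot[1] = cbceba$b
  rot[2] = bceba$bc
  rot[3] = ceba$bcb
  rot[4] = eba$bcbc
  rot[5] = ba$bcbce
  rot[6] = a$bcbceb
  rot[7] = $bcbceba
Sorted (with $ < everything):
  sorted[0] = $bcbceba
  sorted[1] = a$bcbceb
  sorted[2] = ba$bcbce
  sorted[3] = bcbceba$
  sorted[4] = bceba$bc
  sorted[5] = cbceba$b
  sorted[6] = ceba$bcb
  sorted[7] = eba$bcbc
sorted[5] = cbceba$b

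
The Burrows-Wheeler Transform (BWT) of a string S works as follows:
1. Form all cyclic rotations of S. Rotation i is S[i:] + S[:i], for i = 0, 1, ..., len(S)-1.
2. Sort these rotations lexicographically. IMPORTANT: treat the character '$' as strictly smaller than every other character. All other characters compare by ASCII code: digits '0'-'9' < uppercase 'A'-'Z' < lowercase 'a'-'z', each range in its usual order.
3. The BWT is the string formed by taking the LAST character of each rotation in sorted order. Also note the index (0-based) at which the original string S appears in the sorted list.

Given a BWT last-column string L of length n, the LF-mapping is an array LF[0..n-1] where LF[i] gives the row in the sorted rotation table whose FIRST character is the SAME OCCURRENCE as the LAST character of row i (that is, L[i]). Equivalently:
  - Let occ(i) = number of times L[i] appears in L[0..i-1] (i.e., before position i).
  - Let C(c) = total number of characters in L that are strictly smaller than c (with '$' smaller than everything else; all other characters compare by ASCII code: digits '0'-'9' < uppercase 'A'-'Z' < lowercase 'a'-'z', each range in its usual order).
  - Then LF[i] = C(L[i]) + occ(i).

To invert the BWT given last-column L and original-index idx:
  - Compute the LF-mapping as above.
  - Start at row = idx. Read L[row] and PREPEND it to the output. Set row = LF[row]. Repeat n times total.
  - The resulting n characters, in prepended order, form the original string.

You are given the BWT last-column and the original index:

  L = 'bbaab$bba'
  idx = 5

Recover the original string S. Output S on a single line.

LF mapping: 4 5 1 2 6 0 7 8 3
Walk LF starting at row 5, prepending L[row]:
  step 1: row=5, L[5]='$', prepend. Next row=LF[5]=0
  step 2: row=0, L[0]='b', prepend. Next row=LF[0]=4
  step 3: row=4, L[4]='b', prepend. Next row=LF[4]=6
  step 4: row=6, L[6]='b', prepend. Next row=LF[6]=7
  step 5: row=7, L[7]='b', prepend. Next row=LF[7]=8
  step 6: row=8, L[8]='a', prepend. Next row=LF[8]=3
  step 7: row=3, L[3]='a', prepend. Next row=LF[3]=2
  step 8: row=2, L[2]='a', prepend. Next row=LF[2]=1
  step 9: row=1, L[1]='b', prepend. Next row=LF[1]=5
Reversed output: baaabbbb$

Answer: baaabbbb$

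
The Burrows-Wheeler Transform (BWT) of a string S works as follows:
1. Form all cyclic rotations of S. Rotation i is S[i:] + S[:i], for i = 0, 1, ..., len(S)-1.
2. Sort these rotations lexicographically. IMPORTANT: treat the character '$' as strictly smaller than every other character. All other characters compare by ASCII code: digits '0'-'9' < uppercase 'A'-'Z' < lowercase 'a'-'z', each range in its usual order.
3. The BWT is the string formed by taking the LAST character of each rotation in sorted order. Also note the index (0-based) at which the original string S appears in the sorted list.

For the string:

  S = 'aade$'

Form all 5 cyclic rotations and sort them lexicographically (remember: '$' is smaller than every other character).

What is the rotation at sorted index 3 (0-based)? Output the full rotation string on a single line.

Answer: de$aa

Derivation:
All 5 rotations (rotation i = S[i:]+S[:i]):
  rot[0] = aade$
  rot[1] = ade$a
  rot[2] = de$aa
  rot[3] = e$aad
  rot[4] = $aade
Sorted (with $ < everything):
  sorted[0] = $aade
  sorted[1] = aade$
  sorted[2] = ade$a
  sorted[3] = de$aa
  sorted[4] = e$aad
sorted[3] = de$aa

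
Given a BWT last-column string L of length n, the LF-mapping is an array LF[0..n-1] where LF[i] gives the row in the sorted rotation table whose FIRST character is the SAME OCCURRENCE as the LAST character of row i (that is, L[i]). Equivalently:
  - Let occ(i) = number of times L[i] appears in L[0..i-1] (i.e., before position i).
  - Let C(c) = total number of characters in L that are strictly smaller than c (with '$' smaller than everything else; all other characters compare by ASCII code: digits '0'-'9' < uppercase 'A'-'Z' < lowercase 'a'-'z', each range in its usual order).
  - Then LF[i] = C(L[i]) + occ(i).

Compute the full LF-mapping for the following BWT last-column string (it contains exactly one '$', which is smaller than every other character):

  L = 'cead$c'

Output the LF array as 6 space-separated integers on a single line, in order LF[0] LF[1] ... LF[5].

Char counts: '$':1, 'a':1, 'c':2, 'd':1, 'e':1
C (first-col start): C('$')=0, C('a')=1, C('c')=2, C('d')=4, C('e')=5
L[0]='c': occ=0, LF[0]=C('c')+0=2+0=2
L[1]='e': occ=0, LF[1]=C('e')+0=5+0=5
L[2]='a': occ=0, LF[2]=C('a')+0=1+0=1
L[3]='d': occ=0, LF[3]=C('d')+0=4+0=4
L[4]='$': occ=0, LF[4]=C('$')+0=0+0=0
L[5]='c': occ=1, LF[5]=C('c')+1=2+1=3

Answer: 2 5 1 4 0 3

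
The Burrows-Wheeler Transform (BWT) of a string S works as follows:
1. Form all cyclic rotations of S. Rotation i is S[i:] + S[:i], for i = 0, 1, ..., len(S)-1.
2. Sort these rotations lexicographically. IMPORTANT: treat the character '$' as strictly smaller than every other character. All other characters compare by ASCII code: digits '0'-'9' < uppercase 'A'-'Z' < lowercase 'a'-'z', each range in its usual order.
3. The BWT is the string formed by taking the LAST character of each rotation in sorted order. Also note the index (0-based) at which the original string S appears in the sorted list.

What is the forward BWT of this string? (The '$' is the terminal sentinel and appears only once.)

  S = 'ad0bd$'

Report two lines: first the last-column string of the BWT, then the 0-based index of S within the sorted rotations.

Answer: dd$0ba
2

Derivation:
All 6 rotations (rotation i = S[i:]+S[:i]):
  rot[0] = ad0bd$
  rot[1] = d0bd$a
  rot[2] = 0bd$ad
  rot[3] = bd$ad0
  rot[4] = d$ad0b
  rot[5] = $ad0bd
Sorted (with $ < everything):
  sorted[0] = $ad0bd  (last char: 'd')
  sorted[1] = 0bd$ad  (last char: 'd')
  sorted[2] = ad0bd$  (last char: '$')
  sorted[3] = bd$ad0  (last char: '0')
  sorted[4] = d$ad0b  (last char: 'b')
  sorted[5] = d0bd$a  (last char: 'a')
Last column: dd$0ba
Original string S is at sorted index 2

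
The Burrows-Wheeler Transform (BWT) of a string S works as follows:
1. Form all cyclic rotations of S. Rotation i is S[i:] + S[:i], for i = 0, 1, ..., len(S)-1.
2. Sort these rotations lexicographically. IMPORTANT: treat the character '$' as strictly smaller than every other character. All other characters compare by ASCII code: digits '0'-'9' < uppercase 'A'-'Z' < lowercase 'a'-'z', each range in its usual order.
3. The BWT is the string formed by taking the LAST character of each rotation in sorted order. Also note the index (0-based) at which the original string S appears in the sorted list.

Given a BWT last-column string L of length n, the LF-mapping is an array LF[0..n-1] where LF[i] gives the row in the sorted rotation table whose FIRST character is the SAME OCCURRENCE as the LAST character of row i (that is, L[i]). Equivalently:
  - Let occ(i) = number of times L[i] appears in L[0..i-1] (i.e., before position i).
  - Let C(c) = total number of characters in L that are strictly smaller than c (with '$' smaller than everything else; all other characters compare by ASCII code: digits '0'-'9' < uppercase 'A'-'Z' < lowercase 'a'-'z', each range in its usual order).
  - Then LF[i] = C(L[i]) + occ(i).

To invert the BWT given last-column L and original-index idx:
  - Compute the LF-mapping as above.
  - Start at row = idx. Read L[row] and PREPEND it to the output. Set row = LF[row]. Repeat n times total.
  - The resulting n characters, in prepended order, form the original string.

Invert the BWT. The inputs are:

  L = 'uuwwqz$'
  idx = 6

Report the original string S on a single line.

Answer: zwuqwu$

Derivation:
LF mapping: 2 3 4 5 1 6 0
Walk LF starting at row 6, prepending L[row]:
  step 1: row=6, L[6]='$', prepend. Next row=LF[6]=0
  step 2: row=0, L[0]='u', prepend. Next row=LF[0]=2
  step 3: row=2, L[2]='w', prepend. Next row=LF[2]=4
  step 4: row=4, L[4]='q', prepend. Next row=LF[4]=1
  step 5: row=1, L[1]='u', prepend. Next row=LF[1]=3
  step 6: row=3, L[3]='w', prepend. Next row=LF[3]=5
  step 7: row=5, L[5]='z', prepend. Next row=LF[5]=6
Reversed output: zwuqwu$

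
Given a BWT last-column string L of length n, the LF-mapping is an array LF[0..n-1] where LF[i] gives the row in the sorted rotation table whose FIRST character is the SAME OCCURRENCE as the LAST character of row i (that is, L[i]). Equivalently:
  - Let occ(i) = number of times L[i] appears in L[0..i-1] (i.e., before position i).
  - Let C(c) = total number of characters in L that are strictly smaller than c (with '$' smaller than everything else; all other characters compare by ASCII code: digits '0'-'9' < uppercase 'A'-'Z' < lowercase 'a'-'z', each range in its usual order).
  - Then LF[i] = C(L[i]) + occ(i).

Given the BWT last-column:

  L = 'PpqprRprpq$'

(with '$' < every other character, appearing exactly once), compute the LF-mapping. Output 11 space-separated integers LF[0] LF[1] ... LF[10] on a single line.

Answer: 1 3 7 4 9 2 5 10 6 8 0

Derivation:
Char counts: '$':1, 'P':1, 'R':1, 'p':4, 'q':2, 'r':2
C (first-col start): C('$')=0, C('P')=1, C('R')=2, C('p')=3, C('q')=7, C('r')=9
L[0]='P': occ=0, LF[0]=C('P')+0=1+0=1
L[1]='p': occ=0, LF[1]=C('p')+0=3+0=3
L[2]='q': occ=0, LF[2]=C('q')+0=7+0=7
L[3]='p': occ=1, LF[3]=C('p')+1=3+1=4
L[4]='r': occ=0, LF[4]=C('r')+0=9+0=9
L[5]='R': occ=0, LF[5]=C('R')+0=2+0=2
L[6]='p': occ=2, LF[6]=C('p')+2=3+2=5
L[7]='r': occ=1, LF[7]=C('r')+1=9+1=10
L[8]='p': occ=3, LF[8]=C('p')+3=3+3=6
L[9]='q': occ=1, LF[9]=C('q')+1=7+1=8
L[10]='$': occ=0, LF[10]=C('$')+0=0+0=0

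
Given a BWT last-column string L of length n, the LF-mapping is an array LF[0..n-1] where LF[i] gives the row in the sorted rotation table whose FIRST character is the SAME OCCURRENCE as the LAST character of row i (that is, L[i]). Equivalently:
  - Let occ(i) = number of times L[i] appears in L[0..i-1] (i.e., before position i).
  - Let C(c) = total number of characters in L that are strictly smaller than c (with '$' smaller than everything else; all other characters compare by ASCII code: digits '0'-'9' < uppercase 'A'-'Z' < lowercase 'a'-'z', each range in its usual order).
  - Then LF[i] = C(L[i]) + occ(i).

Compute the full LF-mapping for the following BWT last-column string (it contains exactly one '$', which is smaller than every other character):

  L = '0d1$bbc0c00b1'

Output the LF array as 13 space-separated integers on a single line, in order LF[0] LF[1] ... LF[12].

Char counts: '$':1, '0':4, '1':2, 'b':3, 'c':2, 'd':1
C (first-col start): C('$')=0, C('0')=1, C('1')=5, C('b')=7, C('c')=10, C('d')=12
L[0]='0': occ=0, LF[0]=C('0')+0=1+0=1
L[1]='d': occ=0, LF[1]=C('d')+0=12+0=12
L[2]='1': occ=0, LF[2]=C('1')+0=5+0=5
L[3]='$': occ=0, LF[3]=C('$')+0=0+0=0
L[4]='b': occ=0, LF[4]=C('b')+0=7+0=7
L[5]='b': occ=1, LF[5]=C('b')+1=7+1=8
L[6]='c': occ=0, LF[6]=C('c')+0=10+0=10
L[7]='0': occ=1, LF[7]=C('0')+1=1+1=2
L[8]='c': occ=1, LF[8]=C('c')+1=10+1=11
L[9]='0': occ=2, LF[9]=C('0')+2=1+2=3
L[10]='0': occ=3, LF[10]=C('0')+3=1+3=4
L[11]='b': occ=2, LF[11]=C('b')+2=7+2=9
L[12]='1': occ=1, LF[12]=C('1')+1=5+1=6

Answer: 1 12 5 0 7 8 10 2 11 3 4 9 6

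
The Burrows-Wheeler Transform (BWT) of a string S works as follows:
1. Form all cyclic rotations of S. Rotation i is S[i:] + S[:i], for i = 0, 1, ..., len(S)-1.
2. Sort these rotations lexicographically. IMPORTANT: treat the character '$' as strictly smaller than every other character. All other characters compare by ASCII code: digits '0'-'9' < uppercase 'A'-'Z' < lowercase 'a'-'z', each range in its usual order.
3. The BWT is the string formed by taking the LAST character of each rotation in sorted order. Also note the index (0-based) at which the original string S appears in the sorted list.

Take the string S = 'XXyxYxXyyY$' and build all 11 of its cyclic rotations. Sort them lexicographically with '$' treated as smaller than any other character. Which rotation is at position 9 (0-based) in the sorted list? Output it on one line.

All 11 rotations (rotation i = S[i:]+S[:i]):
  rot[0] = XXyxYxXyyY$
  rot[1] = XyxYxXyyY$X
  rot[2] = yxYxXyyY$XX
  rot[3] = xYxXyyY$XXy
  rot[4] = YxXyyY$XXyx
  rot[5] = xXyyY$XXyxY
  rot[6] = XyyY$XXyxYx
  rot[7] = yyY$XXyxYxX
  rot[8] = yY$XXyxYxXy
  rot[9] = Y$XXyxYxXyy
  rot[10] = $XXyxYxXyyY
Sorted (with $ < everything):
  sorted[0] = $XXyxYxXyyY
  sorted[1] = XXyxYxXyyY$
  sorted[2] = XyxYxXyyY$X
  sorted[3] = XyyY$XXyxYx
  sorted[4] = Y$XXyxYxXyy
  sorted[5] = YxXyyY$XXyx
  sorted[6] = xXyyY$XXyxY
  sorted[7] = xYxXyyY$XXy
  sorted[8] = yY$XXyxYxXy
  sorted[9] = yxYxXyyY$XX
  sorted[10] = yyY$XXyxYxX
sorted[9] = yxYxXyyY$XX

Answer: yxYxXyyY$XX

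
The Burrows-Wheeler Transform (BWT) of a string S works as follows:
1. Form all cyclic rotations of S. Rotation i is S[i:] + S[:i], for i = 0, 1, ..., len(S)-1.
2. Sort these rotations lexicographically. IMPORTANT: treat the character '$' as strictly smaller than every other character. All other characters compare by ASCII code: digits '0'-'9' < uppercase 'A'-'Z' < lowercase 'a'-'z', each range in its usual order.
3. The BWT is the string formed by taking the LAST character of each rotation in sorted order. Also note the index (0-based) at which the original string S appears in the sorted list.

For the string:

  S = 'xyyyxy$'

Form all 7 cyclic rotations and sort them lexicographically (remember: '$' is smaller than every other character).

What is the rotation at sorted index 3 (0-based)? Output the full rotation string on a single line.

Answer: y$xyyyx

Derivation:
All 7 rotations (rotation i = S[i:]+S[:i]):
  rot[0] = xyyyxy$
  rot[1] = yyyxy$x
  rot[2] = yyxy$xy
  rot[3] = yxy$xyy
  rot[4] = xy$xyyy
  rot[5] = y$xyyyx
  rot[6] = $xyyyxy
Sorted (with $ < everything):
  sorted[0] = $xyyyxy
  sorted[1] = xy$xyyy
  sorted[2] = xyyyxy$
  sorted[3] = y$xyyyx
  sorted[4] = yxy$xyy
  sorted[5] = yyxy$xy
  sorted[6] = yyyxy$x
sorted[3] = y$xyyyx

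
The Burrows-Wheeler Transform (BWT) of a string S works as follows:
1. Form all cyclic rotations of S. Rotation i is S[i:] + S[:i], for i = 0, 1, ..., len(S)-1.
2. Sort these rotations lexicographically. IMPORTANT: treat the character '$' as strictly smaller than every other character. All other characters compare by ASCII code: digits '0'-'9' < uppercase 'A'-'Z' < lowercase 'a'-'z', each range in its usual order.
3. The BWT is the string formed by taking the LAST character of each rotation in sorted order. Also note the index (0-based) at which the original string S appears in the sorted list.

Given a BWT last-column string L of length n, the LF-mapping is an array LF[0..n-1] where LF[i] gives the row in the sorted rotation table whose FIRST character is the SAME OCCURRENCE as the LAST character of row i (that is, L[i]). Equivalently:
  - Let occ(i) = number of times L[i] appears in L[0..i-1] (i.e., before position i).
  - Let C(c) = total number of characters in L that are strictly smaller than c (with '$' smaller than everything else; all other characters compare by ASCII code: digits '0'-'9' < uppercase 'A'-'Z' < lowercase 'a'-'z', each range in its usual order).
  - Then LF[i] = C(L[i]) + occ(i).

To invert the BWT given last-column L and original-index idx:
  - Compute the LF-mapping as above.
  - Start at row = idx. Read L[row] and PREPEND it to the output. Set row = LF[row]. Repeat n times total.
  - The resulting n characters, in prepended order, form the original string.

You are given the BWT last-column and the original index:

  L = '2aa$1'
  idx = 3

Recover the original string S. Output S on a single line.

LF mapping: 2 3 4 0 1
Walk LF starting at row 3, prepending L[row]:
  step 1: row=3, L[3]='$', prepend. Next row=LF[3]=0
  step 2: row=0, L[0]='2', prepend. Next row=LF[0]=2
  step 3: row=2, L[2]='a', prepend. Next row=LF[2]=4
  step 4: row=4, L[4]='1', prepend. Next row=LF[4]=1
  step 5: row=1, L[1]='a', prepend. Next row=LF[1]=3
Reversed output: a1a2$

Answer: a1a2$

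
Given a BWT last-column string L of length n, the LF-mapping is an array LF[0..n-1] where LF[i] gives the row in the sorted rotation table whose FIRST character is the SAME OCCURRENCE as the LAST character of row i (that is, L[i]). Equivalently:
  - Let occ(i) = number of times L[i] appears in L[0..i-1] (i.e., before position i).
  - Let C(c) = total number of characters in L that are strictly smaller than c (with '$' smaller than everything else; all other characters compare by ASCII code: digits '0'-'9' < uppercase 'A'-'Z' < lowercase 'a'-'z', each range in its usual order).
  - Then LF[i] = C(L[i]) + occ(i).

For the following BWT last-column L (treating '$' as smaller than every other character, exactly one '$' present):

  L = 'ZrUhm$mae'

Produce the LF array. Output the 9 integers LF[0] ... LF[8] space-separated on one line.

Answer: 2 8 1 5 6 0 7 3 4

Derivation:
Char counts: '$':1, 'U':1, 'Z':1, 'a':1, 'e':1, 'h':1, 'm':2, 'r':1
C (first-col start): C('$')=0, C('U')=1, C('Z')=2, C('a')=3, C('e')=4, C('h')=5, C('m')=6, C('r')=8
L[0]='Z': occ=0, LF[0]=C('Z')+0=2+0=2
L[1]='r': occ=0, LF[1]=C('r')+0=8+0=8
L[2]='U': occ=0, LF[2]=C('U')+0=1+0=1
L[3]='h': occ=0, LF[3]=C('h')+0=5+0=5
L[4]='m': occ=0, LF[4]=C('m')+0=6+0=6
L[5]='$': occ=0, LF[5]=C('$')+0=0+0=0
L[6]='m': occ=1, LF[6]=C('m')+1=6+1=7
L[7]='a': occ=0, LF[7]=C('a')+0=3+0=3
L[8]='e': occ=0, LF[8]=C('e')+0=4+0=4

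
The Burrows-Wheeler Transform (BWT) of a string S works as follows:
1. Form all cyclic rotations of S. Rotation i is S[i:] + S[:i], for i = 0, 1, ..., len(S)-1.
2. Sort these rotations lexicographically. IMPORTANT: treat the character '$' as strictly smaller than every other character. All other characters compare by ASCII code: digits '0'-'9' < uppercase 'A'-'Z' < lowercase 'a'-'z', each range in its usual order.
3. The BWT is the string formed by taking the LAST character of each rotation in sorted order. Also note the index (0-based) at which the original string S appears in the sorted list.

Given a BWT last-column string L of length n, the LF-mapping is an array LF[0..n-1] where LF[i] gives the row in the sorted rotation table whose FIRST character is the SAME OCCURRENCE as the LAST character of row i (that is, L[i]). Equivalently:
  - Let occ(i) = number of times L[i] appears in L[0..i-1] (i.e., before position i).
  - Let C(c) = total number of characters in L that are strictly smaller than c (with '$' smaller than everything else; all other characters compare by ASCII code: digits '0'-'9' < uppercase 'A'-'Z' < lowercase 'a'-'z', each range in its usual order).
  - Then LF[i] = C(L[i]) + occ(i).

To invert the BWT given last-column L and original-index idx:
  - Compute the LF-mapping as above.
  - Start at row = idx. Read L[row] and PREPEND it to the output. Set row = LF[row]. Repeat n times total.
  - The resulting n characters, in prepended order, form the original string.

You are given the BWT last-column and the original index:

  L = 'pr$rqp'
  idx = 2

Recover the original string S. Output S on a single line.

LF mapping: 1 4 0 5 3 2
Walk LF starting at row 2, prepending L[row]:
  step 1: row=2, L[2]='$', prepend. Next row=LF[2]=0
  step 2: row=0, L[0]='p', prepend. Next row=LF[0]=1
  step 3: row=1, L[1]='r', prepend. Next row=LF[1]=4
  step 4: row=4, L[4]='q', prepend. Next row=LF[4]=3
  step 5: row=3, L[3]='r', prepend. Next row=LF[3]=5
  step 6: row=5, L[5]='p', prepend. Next row=LF[5]=2
Reversed output: prqrp$

Answer: prqrp$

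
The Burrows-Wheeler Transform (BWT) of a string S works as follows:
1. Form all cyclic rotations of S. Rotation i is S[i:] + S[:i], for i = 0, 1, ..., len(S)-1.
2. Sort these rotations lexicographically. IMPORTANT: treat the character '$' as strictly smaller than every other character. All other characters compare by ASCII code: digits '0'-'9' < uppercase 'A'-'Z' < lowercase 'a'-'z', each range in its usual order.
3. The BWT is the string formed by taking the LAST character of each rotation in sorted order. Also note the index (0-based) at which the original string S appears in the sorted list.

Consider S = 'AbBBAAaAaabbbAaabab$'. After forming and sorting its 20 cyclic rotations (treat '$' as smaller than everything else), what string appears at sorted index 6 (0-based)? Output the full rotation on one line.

Answer: BAAaAaabbbAaabab$AbB

Derivation:
All 20 rotations (rotation i = S[i:]+S[:i]):
  rot[0] = AbBBAAaAaabbbAaabab$
  rot[1] = bBBAAaAaabbbAaabab$A
  rot[2] = BBAAaAaabbbAaabab$Ab
  rot[3] = BAAaAaabbbAaabab$AbB
  rot[4] = AAaAaabbbAaabab$AbBB
  rot[5] = AaAaabbbAaabab$AbBBA
  rot[6] = aAaabbbAaabab$AbBBAA
  rot[7] = AaabbbAaabab$AbBBAAa
  rot[8] = aabbbAaabab$AbBBAAaA
  rot[9] = abbbAaabab$AbBBAAaAa
  rot[10] = bbbAaabab$AbBBAAaAaa
  rot[11] = bbAaabab$AbBBAAaAaab
  rot[12] = bAaabab$AbBBAAaAaabb
  rot[13] = Aaabab$AbBBAAaAaabbb
  rot[14] = aabab$AbBBAAaAaabbbA
  rot[15] = abab$AbBBAAaAaabbbAa
  rot[16] = bab$AbBBAAaAaabbbAaa
  rot[17] = ab$AbBBAAaAaabbbAaab
  rot[18] = b$AbBBAAaAaabbbAaaba
  rot[19] = $AbBBAAaAaabbbAaabab
Sorted (with $ < everything):
  sorted[0] = $AbBBAAaAaabbbAaabab
  sorted[1] = AAaAaabbbAaabab$AbBB
  sorted[2] = AaAaabbbAaabab$AbBBA
  sorted[3] = Aaabab$AbBBAAaAaabbb
  sorted[4] = AaabbbAaabab$AbBBAAa
  sorted[5] = AbBBAAaAaabbbAaabab$
  sorted[6] = BAAaAaabbbAaabab$AbB
  sorted[7] = BBAAaAaabbbAaabab$Ab
  sorted[8] = aAaabbbAaabab$AbBBAA
  sorted[9] = aabab$AbBBAAaAaabbbA
  sorted[10] = aabbbAaabab$AbBBAAaA
  sorted[11] = ab$AbBBAAaAaabbbAaab
  sorted[12] = abab$AbBBAAaAaabbbAa
  sorted[13] = abbbAaabab$AbBBAAaAa
  sorted[14] = b$AbBBAAaAaabbbAaaba
  sorted[15] = bAaabab$AbBBAAaAaabb
  sorted[16] = bBBAAaAaabbbAaabab$A
  sorted[17] = bab$AbBBAAaAaabbbAaa
  sorted[18] = bbAaabab$AbBBAAaAaab
  sorted[19] = bbbAaabab$AbBBAAaAaa
sorted[6] = BAAaAaabbbAaabab$AbB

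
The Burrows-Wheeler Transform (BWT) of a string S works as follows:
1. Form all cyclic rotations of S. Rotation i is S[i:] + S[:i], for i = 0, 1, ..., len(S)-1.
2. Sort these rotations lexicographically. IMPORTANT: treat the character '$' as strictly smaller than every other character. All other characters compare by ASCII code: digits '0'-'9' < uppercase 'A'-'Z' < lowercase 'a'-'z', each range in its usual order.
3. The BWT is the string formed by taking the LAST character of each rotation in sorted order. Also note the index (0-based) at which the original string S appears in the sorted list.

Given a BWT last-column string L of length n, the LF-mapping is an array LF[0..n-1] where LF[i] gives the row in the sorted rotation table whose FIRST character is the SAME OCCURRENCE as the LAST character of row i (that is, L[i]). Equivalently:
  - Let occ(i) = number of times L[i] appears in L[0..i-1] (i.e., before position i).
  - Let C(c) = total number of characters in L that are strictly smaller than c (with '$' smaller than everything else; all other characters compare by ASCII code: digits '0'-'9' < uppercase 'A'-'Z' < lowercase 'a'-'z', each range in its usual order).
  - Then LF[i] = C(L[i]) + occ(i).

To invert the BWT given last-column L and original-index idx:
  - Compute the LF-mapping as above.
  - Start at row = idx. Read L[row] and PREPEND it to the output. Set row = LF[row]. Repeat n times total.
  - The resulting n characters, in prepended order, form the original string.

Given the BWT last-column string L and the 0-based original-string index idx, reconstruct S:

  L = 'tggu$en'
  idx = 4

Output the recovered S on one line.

LF mapping: 5 2 3 6 0 1 4
Walk LF starting at row 4, prepending L[row]:
  step 1: row=4, L[4]='$', prepend. Next row=LF[4]=0
  step 2: row=0, L[0]='t', prepend. Next row=LF[0]=5
  step 3: row=5, L[5]='e', prepend. Next row=LF[5]=1
  step 4: row=1, L[1]='g', prepend. Next row=LF[1]=2
  step 5: row=2, L[2]='g', prepend. Next row=LF[2]=3
  step 6: row=3, L[3]='u', prepend. Next row=LF[3]=6
  step 7: row=6, L[6]='n', prepend. Next row=LF[6]=4
Reversed output: nugget$

Answer: nugget$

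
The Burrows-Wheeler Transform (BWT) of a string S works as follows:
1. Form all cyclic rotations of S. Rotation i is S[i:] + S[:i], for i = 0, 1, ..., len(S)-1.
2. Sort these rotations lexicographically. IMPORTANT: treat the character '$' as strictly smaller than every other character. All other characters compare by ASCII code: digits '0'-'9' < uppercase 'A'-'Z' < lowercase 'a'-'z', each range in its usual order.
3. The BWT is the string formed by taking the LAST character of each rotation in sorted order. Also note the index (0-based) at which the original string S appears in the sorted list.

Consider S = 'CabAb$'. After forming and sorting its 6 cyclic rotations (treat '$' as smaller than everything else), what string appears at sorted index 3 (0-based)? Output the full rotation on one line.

All 6 rotations (rotation i = S[i:]+S[:i]):
  rot[0] = CabAb$
  rot[1] = abAb$C
  rot[2] = bAb$Ca
  rot[3] = Ab$Cab
  rot[4] = b$CabA
  rot[5] = $CabAb
Sorted (with $ < everything):
  sorted[0] = $CabAb
  sorted[1] = Ab$Cab
  sorted[2] = CabAb$
  sorted[3] = abAb$C
  sorted[4] = b$CabA
  sorted[5] = bAb$Ca
sorted[3] = abAb$C

Answer: abAb$C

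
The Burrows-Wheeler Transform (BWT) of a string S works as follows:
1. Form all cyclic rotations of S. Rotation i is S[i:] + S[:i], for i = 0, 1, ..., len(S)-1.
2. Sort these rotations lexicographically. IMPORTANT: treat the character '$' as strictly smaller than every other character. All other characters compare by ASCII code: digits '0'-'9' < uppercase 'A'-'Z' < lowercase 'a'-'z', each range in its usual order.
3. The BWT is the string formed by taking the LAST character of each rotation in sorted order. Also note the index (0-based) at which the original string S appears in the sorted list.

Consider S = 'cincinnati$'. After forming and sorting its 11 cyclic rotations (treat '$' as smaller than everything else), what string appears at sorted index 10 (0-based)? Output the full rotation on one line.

Answer: ti$cincinna

Derivation:
All 11 rotations (rotation i = S[i:]+S[:i]):
  rot[0] = cincinnati$
  rot[1] = incinnati$c
  rot[2] = ncinnati$ci
  rot[3] = cinnati$cin
  rot[4] = innati$cinc
  rot[5] = nnati$cinci
  rot[6] = nati$cincin
  rot[7] = ati$cincinn
  rot[8] = ti$cincinna
  rot[9] = i$cincinnat
  rot[10] = $cincinnati
Sorted (with $ < everything):
  sorted[0] = $cincinnati
  sorted[1] = ati$cincinn
  sorted[2] = cincinnati$
  sorted[3] = cinnati$cin
  sorted[4] = i$cincinnat
  sorted[5] = incinnati$c
  sorted[6] = innati$cinc
  sorted[7] = nati$cincin
  sorted[8] = ncinnati$ci
  sorted[9] = nnati$cinci
  sorted[10] = ti$cincinna
sorted[10] = ti$cincinna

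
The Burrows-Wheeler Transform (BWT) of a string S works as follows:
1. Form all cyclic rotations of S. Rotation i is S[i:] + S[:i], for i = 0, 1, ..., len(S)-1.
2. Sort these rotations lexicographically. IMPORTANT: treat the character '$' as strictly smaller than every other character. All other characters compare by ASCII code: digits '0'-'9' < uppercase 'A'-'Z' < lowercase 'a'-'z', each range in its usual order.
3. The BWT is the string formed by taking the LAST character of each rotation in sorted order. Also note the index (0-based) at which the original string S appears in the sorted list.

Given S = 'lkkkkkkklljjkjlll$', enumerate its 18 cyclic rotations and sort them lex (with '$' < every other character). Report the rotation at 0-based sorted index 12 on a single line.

All 18 rotations (rotation i = S[i:]+S[:i]):
  rot[0] = lkkkkkkklljjkjlll$
  rot[1] = kkkkkkklljjkjlll$l
  rot[2] = kkkkkklljjkjlll$lk
  rot[3] = kkkkklljjkjlll$lkk
  rot[4] = kkkklljjkjlll$lkkk
  rot[5] = kkklljjkjlll$lkkkk
  rot[6] = kklljjkjlll$lkkkkk
  rot[7] = klljjkjlll$lkkkkkk
  rot[8] = lljjkjlll$lkkkkkkk
  rot[9] = ljjkjlll$lkkkkkkkl
  rot[10] = jjkjlll$lkkkkkkkll
  rot[11] = jkjlll$lkkkkkkkllj
  rot[12] = kjlll$lkkkkkkklljj
  rot[13] = jlll$lkkkkkkklljjk
  rot[14] = lll$lkkkkkkklljjkj
  rot[15] = ll$lkkkkkkklljjkjl
  rot[16] = l$lkkkkkkklljjkjll
  rot[17] = $lkkkkkkklljjkjlll
Sorted (with $ < everything):
  sorted[0] = $lkkkkkkklljjkjlll
  sorted[1] = jjkjlll$lkkkkkkkll
  sorted[2] = jkjlll$lkkkkkkkllj
  sorted[3] = jlll$lkkkkkkklljjk
  sorted[4] = kjlll$lkkkkkkklljj
  sorted[5] = kkkkkkklljjkjlll$l
  sorted[6] = kkkkkklljjkjlll$lk
  sorted[7] = kkkkklljjkjlll$lkk
  sorted[8] = kkkklljjkjlll$lkkk
  sorted[9] = kkklljjkjlll$lkkkk
  sorted[10] = kklljjkjlll$lkkkkk
  sorted[11] = klljjkjlll$lkkkkkk
  sorted[12] = l$lkkkkkkklljjkjll
  sorted[13] = ljjkjlll$lkkkkkkkl
  sorted[14] = lkkkkkkklljjkjlll$
  sorted[15] = ll$lkkkkkkklljjkjl
  sorted[16] = lljjkjlll$lkkkkkkk
  sorted[17] = lll$lkkkkkkklljjkj
sorted[12] = l$lkkkkkkklljjkjll

Answer: l$lkkkkkkklljjkjll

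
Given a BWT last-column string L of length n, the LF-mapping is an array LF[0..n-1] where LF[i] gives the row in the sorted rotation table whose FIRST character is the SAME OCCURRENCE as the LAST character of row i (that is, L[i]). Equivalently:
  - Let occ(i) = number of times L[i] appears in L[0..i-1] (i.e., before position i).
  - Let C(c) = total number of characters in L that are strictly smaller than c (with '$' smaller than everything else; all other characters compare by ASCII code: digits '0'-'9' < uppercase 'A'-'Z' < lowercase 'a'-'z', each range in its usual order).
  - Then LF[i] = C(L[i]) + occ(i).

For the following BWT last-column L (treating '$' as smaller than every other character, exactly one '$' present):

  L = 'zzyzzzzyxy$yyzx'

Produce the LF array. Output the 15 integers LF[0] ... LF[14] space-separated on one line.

Char counts: '$':1, 'x':2, 'y':5, 'z':7
C (first-col start): C('$')=0, C('x')=1, C('y')=3, C('z')=8
L[0]='z': occ=0, LF[0]=C('z')+0=8+0=8
L[1]='z': occ=1, LF[1]=C('z')+1=8+1=9
L[2]='y': occ=0, LF[2]=C('y')+0=3+0=3
L[3]='z': occ=2, LF[3]=C('z')+2=8+2=10
L[4]='z': occ=3, LF[4]=C('z')+3=8+3=11
L[5]='z': occ=4, LF[5]=C('z')+4=8+4=12
L[6]='z': occ=5, LF[6]=C('z')+5=8+5=13
L[7]='y': occ=1, LF[7]=C('y')+1=3+1=4
L[8]='x': occ=0, LF[8]=C('x')+0=1+0=1
L[9]='y': occ=2, LF[9]=C('y')+2=3+2=5
L[10]='$': occ=0, LF[10]=C('$')+0=0+0=0
L[11]='y': occ=3, LF[11]=C('y')+3=3+3=6
L[12]='y': occ=4, LF[12]=C('y')+4=3+4=7
L[13]='z': occ=6, LF[13]=C('z')+6=8+6=14
L[14]='x': occ=1, LF[14]=C('x')+1=1+1=2

Answer: 8 9 3 10 11 12 13 4 1 5 0 6 7 14 2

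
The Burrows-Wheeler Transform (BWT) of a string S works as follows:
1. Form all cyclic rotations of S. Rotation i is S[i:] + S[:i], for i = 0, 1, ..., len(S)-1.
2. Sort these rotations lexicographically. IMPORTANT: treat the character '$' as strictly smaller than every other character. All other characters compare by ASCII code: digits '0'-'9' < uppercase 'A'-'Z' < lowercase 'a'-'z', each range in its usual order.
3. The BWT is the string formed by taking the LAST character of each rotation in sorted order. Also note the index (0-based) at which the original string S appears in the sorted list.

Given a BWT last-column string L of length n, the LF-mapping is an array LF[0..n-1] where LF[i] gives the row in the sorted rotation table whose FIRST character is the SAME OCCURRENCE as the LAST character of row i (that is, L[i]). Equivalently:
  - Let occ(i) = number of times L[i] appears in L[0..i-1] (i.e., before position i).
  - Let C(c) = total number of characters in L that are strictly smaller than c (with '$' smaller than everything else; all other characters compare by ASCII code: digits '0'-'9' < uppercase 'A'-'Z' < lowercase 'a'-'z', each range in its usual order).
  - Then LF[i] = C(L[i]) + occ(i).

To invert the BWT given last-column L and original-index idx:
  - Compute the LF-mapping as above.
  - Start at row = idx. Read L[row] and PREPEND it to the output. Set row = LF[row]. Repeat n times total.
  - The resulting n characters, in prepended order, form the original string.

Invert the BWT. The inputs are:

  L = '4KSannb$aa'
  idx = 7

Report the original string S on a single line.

Answer: bananaSK4$

Derivation:
LF mapping: 1 2 3 4 8 9 7 0 5 6
Walk LF starting at row 7, prepending L[row]:
  step 1: row=7, L[7]='$', prepend. Next row=LF[7]=0
  step 2: row=0, L[0]='4', prepend. Next row=LF[0]=1
  step 3: row=1, L[1]='K', prepend. Next row=LF[1]=2
  step 4: row=2, L[2]='S', prepend. Next row=LF[2]=3
  step 5: row=3, L[3]='a', prepend. Next row=LF[3]=4
  step 6: row=4, L[4]='n', prepend. Next row=LF[4]=8
  step 7: row=8, L[8]='a', prepend. Next row=LF[8]=5
  step 8: row=5, L[5]='n', prepend. Next row=LF[5]=9
  step 9: row=9, L[9]='a', prepend. Next row=LF[9]=6
  step 10: row=6, L[6]='b', prepend. Next row=LF[6]=7
Reversed output: bananaSK4$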